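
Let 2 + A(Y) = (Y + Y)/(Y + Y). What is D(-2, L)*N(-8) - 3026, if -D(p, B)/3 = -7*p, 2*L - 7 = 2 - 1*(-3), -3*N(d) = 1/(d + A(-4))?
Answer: -27248/9 ≈ -3027.6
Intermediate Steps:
A(Y) = -1 (A(Y) = -2 + (Y + Y)/(Y + Y) = -2 + (2*Y)/((2*Y)) = -2 + (2*Y)*(1/(2*Y)) = -2 + 1 = -1)
N(d) = -1/(3*(-1 + d)) (N(d) = -1/(3*(d - 1)) = -1/(3*(-1 + d)))
L = 6 (L = 7/2 + (2 - 1*(-3))/2 = 7/2 + (2 + 3)/2 = 7/2 + (½)*5 = 7/2 + 5/2 = 6)
D(p, B) = 21*p (D(p, B) = -(-21)*p = 21*p)
D(-2, L)*N(-8) - 3026 = (21*(-2))*(-1/(-3 + 3*(-8))) - 3026 = -(-42)/(-3 - 24) - 3026 = -(-42)/(-27) - 3026 = -(-42)*(-1)/27 - 3026 = -42*1/27 - 3026 = -14/9 - 3026 = -27248/9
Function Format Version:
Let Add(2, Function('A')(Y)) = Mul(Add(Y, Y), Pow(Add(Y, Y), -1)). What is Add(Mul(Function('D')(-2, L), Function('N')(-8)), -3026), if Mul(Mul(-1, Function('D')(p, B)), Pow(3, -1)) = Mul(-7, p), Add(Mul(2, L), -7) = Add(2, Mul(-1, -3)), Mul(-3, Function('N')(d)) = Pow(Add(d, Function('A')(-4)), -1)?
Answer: Rational(-27248, 9) ≈ -3027.6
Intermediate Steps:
Function('A')(Y) = -1 (Function('A')(Y) = Add(-2, Mul(Add(Y, Y), Pow(Add(Y, Y), -1))) = Add(-2, Mul(Mul(2, Y), Pow(Mul(2, Y), -1))) = Add(-2, Mul(Mul(2, Y), Mul(Rational(1, 2), Pow(Y, -1)))) = Add(-2, 1) = -1)
Function('N')(d) = Mul(Rational(-1, 3), Pow(Add(-1, d), -1)) (Function('N')(d) = Mul(Rational(-1, 3), Pow(Add(d, -1), -1)) = Mul(Rational(-1, 3), Pow(Add(-1, d), -1)))
L = 6 (L = Add(Rational(7, 2), Mul(Rational(1, 2), Add(2, Mul(-1, -3)))) = Add(Rational(7, 2), Mul(Rational(1, 2), Add(2, 3))) = Add(Rational(7, 2), Mul(Rational(1, 2), 5)) = Add(Rational(7, 2), Rational(5, 2)) = 6)
Function('D')(p, B) = Mul(21, p) (Function('D')(p, B) = Mul(-3, Mul(-7, p)) = Mul(21, p))
Add(Mul(Function('D')(-2, L), Function('N')(-8)), -3026) = Add(Mul(Mul(21, -2), Mul(-1, Pow(Add(-3, Mul(3, -8)), -1))), -3026) = Add(Mul(-42, Mul(-1, Pow(Add(-3, -24), -1))), -3026) = Add(Mul(-42, Mul(-1, Pow(-27, -1))), -3026) = Add(Mul(-42, Mul(-1, Rational(-1, 27))), -3026) = Add(Mul(-42, Rational(1, 27)), -3026) = Add(Rational(-14, 9), -3026) = Rational(-27248, 9)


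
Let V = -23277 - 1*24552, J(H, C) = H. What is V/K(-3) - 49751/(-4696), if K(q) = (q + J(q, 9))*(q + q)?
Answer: -18567829/14088 ≈ -1318.0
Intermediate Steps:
V = -47829 (V = -23277 - 24552 = -47829)
K(q) = 4*q**2 (K(q) = (q + q)*(q + q) = (2*q)*(2*q) = 4*q**2)
V/K(-3) - 49751/(-4696) = -47829/(4*(-3)**2) - 49751/(-4696) = -47829/(4*9) - 49751*(-1/4696) = -47829/36 + 49751/4696 = -47829*1/36 + 49751/4696 = -15943/12 + 49751/4696 = -18567829/14088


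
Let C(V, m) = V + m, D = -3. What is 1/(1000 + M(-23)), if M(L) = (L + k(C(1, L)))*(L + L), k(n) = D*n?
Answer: -1/978 ≈ -0.0010225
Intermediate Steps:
k(n) = -3*n
M(L) = 2*L*(-3 - 2*L) (M(L) = (L - 3*(1 + L))*(L + L) = (L + (-3 - 3*L))*(2*L) = (-3 - 2*L)*(2*L) = 2*L*(-3 - 2*L))
1/(1000 + M(-23)) = 1/(1000 + 2*(-23)*(-3 - 2*(-23))) = 1/(1000 + 2*(-23)*(-3 + 46)) = 1/(1000 + 2*(-23)*43) = 1/(1000 - 1978) = 1/(-978) = -1/978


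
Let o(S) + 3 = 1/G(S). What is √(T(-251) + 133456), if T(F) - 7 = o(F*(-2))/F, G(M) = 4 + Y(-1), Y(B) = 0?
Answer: √33633212613/502 ≈ 365.33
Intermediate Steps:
G(M) = 4 (G(M) = 4 + 0 = 4)
o(S) = -11/4 (o(S) = -3 + 1/4 = -3 + 1*(¼) = -3 + ¼ = -11/4)
T(F) = 7 - 11/(4*F)
√(T(-251) + 133456) = √((7 - 11/4/(-251)) + 133456) = √((7 - 11/4*(-1/251)) + 133456) = √((7 + 11/1004) + 133456) = √(7039/1004 + 133456) = √(133996863/1004) = √33633212613/502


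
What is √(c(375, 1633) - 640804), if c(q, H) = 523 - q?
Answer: 12*I*√4449 ≈ 800.41*I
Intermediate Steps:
√(c(375, 1633) - 640804) = √((523 - 1*375) - 640804) = √((523 - 375) - 640804) = √(148 - 640804) = √(-640656) = 12*I*√4449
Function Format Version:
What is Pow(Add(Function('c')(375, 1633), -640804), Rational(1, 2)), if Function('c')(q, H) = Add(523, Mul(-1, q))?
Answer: Mul(12, I, Pow(4449, Rational(1, 2))) ≈ Mul(800.41, I)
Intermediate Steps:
Pow(Add(Function('c')(375, 1633), -640804), Rational(1, 2)) = Pow(Add(Add(523, Mul(-1, 375)), -640804), Rational(1, 2)) = Pow(Add(Add(523, -375), -640804), Rational(1, 2)) = Pow(Add(148, -640804), Rational(1, 2)) = Pow(-640656, Rational(1, 2)) = Mul(12, I, Pow(4449, Rational(1, 2)))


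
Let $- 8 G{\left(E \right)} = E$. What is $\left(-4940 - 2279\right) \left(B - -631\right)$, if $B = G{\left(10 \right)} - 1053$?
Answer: $\frac{12221767}{4} \approx 3.0554 \cdot 10^{6}$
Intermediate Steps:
$G{\left(E \right)} = - \frac{E}{8}$
$B = - \frac{4217}{4}$ ($B = \left(- \frac{1}{8}\right) 10 - 1053 = - \frac{5}{4} - 1053 = - \frac{4217}{4} \approx -1054.3$)
$\left(-4940 - 2279\right) \left(B - -631\right) = \left(-4940 - 2279\right) \left(- \frac{4217}{4} - -631\right) = - 7219 \left(- \frac{4217}{4} + 631\right) = \left(-7219\right) \left(- \frac{1693}{4}\right) = \frac{12221767}{4}$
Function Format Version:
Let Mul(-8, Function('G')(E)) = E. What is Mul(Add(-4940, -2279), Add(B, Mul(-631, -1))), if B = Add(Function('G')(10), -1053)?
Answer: Rational(12221767, 4) ≈ 3.0554e+6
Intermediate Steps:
Function('G')(E) = Mul(Rational(-1, 8), E)
B = Rational(-4217, 4) (B = Add(Mul(Rational(-1, 8), 10), -1053) = Add(Rational(-5, 4), -1053) = Rational(-4217, 4) ≈ -1054.3)
Mul(Add(-4940, -2279), Add(B, Mul(-631, -1))) = Mul(Add(-4940, -2279), Add(Rational(-4217, 4), Mul(-631, -1))) = Mul(-7219, Add(Rational(-4217, 4), 631)) = Mul(-7219, Rational(-1693, 4)) = Rational(12221767, 4)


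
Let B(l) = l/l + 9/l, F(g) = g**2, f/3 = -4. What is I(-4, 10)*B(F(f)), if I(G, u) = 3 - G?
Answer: 119/16 ≈ 7.4375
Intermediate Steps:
f = -12 (f = 3*(-4) = -12)
B(l) = 1 + 9/l
I(-4, 10)*B(F(f)) = (3 - 1*(-4))*((9 + (-12)**2)/((-12)**2)) = (3 + 4)*((9 + 144)/144) = 7*((1/144)*153) = 7*(17/16) = 119/16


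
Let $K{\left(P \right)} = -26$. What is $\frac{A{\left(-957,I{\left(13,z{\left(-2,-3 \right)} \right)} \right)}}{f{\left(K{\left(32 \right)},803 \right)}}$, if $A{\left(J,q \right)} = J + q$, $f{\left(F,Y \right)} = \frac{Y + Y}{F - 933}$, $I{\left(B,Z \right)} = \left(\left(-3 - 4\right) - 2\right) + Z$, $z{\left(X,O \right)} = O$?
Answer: $\frac{929271}{1606} \approx 578.63$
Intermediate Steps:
$I{\left(B,Z \right)} = -9 + Z$ ($I{\left(B,Z \right)} = \left(-7 - 2\right) + Z = -9 + Z$)
$f{\left(F,Y \right)} = \frac{2 Y}{-933 + F}$
$\frac{A{\left(-957,I{\left(13,z{\left(-2,-3 \right)} \right)} \right)}}{f{\left(K{\left(32 \right)},803 \right)}} = \frac{-957 - 12}{2 \cdot 803 \frac{1}{-933 - 26}} = \frac{-957 - 12}{2 \cdot 803 \frac{1}{-959}} = - \frac{969}{2 \cdot 803 \left(- \frac{1}{959}\right)} = - \frac{969}{- \frac{1606}{959}} = \left(-969\right) \left(- \frac{959}{1606}\right) = \frac{929271}{1606}$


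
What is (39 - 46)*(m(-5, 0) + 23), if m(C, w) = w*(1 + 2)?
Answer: -161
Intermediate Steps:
m(C, w) = 3*w (m(C, w) = w*3 = 3*w)
(39 - 46)*(m(-5, 0) + 23) = (39 - 46)*(3*0 + 23) = -7*(0 + 23) = -7*23 = -161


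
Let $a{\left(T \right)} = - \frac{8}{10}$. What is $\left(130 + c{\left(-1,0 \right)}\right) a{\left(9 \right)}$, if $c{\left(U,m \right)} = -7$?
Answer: $- \frac{492}{5} \approx -98.4$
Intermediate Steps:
$a{\left(T \right)} = - \frac{4}{5}$ ($a{\left(T \right)} = \left(-8\right) \frac{1}{10} = - \frac{4}{5}$)
$\left(130 + c{\left(-1,0 \right)}\right) a{\left(9 \right)} = \left(130 - 7\right) \left(- \frac{4}{5}\right) = 123 \left(- \frac{4}{5}\right) = - \frac{492}{5}$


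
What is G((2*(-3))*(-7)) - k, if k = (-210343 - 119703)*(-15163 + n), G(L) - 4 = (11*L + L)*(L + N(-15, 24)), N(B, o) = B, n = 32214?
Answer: 5627627958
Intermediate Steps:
G(L) = 4 + 12*L*(-15 + L) (G(L) = 4 + (11*L + L)*(L - 15) = 4 + (12*L)*(-15 + L) = 4 + 12*L*(-15 + L))
k = -5627614346 (k = (-210343 - 119703)*(-15163 + 32214) = -330046*17051 = -5627614346)
G((2*(-3))*(-7)) - k = (4 - 180*2*(-3)*(-7) + 12*((2*(-3))*(-7))²) - 1*(-5627614346) = (4 - (-1080)*(-7) + 12*(-6*(-7))²) + 5627614346 = (4 - 180*42 + 12*42²) + 5627614346 = (4 - 7560 + 12*1764) + 5627614346 = (4 - 7560 + 21168) + 5627614346 = 13612 + 5627614346 = 5627627958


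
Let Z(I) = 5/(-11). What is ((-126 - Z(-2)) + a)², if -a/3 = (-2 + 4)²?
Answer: 2289169/121 ≈ 18919.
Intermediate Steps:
Z(I) = -5/11 (Z(I) = 5*(-1/11) = -5/11)
a = -12 (a = -3*(-2 + 4)² = -3*2² = -3*4 = -12)
((-126 - Z(-2)) + a)² = ((-126 - 1*(-5/11)) - 12)² = ((-126 + 5/11) - 12)² = (-1381/11 - 12)² = (-1513/11)² = 2289169/121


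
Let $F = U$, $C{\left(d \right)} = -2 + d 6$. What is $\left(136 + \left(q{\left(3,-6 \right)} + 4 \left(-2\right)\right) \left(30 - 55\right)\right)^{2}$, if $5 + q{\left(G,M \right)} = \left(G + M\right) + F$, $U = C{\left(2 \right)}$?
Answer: $81796$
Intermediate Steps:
$C{\left(d \right)} = -2 + 6 d$
$U = 10$ ($U = -2 + 6 \cdot 2 = -2 + 12 = 10$)
$F = 10$
$q{\left(G,M \right)} = 5 + G + M$ ($q{\left(G,M \right)} = -5 + \left(\left(G + M\right) + 10\right) = -5 + \left(10 + G + M\right) = 5 + G + M$)
$\left(136 + \left(q{\left(3,-6 \right)} + 4 \left(-2\right)\right) \left(30 - 55\right)\right)^{2} = \left(136 + \left(\left(5 + 3 - 6\right) + 4 \left(-2\right)\right) \left(30 - 55\right)\right)^{2} = \left(136 + \left(2 - 8\right) \left(-25\right)\right)^{2} = \left(136 - -150\right)^{2} = \left(136 + 150\right)^{2} = 286^{2} = 81796$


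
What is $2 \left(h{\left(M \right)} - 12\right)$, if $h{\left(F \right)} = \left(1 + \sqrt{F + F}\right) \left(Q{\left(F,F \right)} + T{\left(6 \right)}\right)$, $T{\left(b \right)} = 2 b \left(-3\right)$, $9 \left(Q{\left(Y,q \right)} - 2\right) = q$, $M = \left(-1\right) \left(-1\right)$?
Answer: $- \frac{826}{9} - \frac{610 \sqrt{2}}{9} \approx -187.63$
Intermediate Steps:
$M = 1$
$Q{\left(Y,q \right)} = 2 + \frac{q}{9}$
$T{\left(b \right)} = - 6 b$
$h{\left(F \right)} = \left(1 + \sqrt{2} \sqrt{F}\right) \left(-34 + \frac{F}{9}\right)$ ($h{\left(F \right)} = \left(1 + \sqrt{F + F}\right) \left(\left(2 + \frac{F}{9}\right) - 36\right) = \left(1 + \sqrt{2 F}\right) \left(\left(2 + \frac{F}{9}\right) - 36\right) = \left(1 + \sqrt{2} \sqrt{F}\right) \left(-34 + \frac{F}{9}\right)$)
$2 \left(h{\left(M \right)} - 12\right) = 2 \left(\left(-34 + \frac{1}{9} \cdot 1 - 34 \sqrt{2} \sqrt{1} + \frac{\sqrt{2} \cdot 1^{\frac{3}{2}}}{9}\right) - 12\right) = 2 \left(\left(-34 + \frac{1}{9} - 34 \sqrt{2} \cdot 1 + \frac{1}{9} \sqrt{2} \cdot 1\right) - 12\right) = 2 \left(\left(-34 + \frac{1}{9} - 34 \sqrt{2} + \frac{\sqrt{2}}{9}\right) - 12\right) = 2 \left(\left(- \frac{305}{9} - \frac{305 \sqrt{2}}{9}\right) - 12\right) = 2 \left(- \frac{413}{9} - \frac{305 \sqrt{2}}{9}\right) = - \frac{826}{9} - \frac{610 \sqrt{2}}{9}$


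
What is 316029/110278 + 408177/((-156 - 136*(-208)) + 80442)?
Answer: 2833052709/427618699 ≈ 6.6252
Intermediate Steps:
316029/110278 + 408177/((-156 - 136*(-208)) + 80442) = 316029*(1/110278) + 408177/((-156 + 28288) + 80442) = 45147/15754 + 408177/(28132 + 80442) = 45147/15754 + 408177/108574 = 2833052709/427618699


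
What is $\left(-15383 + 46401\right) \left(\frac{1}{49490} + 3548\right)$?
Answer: $\frac{2723233390189}{24745} \approx 1.1005 \cdot 10^{8}$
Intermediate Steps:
$\left(-15383 + 46401\right) \left(\frac{1}{49490} + 3548\right) = 31018 \left(\frac{1}{49490} + 3548\right) = 31018 \cdot \frac{175590521}{49490} = \frac{2723233390189}{24745}$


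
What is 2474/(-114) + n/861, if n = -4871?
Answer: -447568/16359 ≈ -27.359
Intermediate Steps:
2474/(-114) + n/861 = 2474/(-114) - 4871/861 = 2474*(-1/114) - 4871*1/861 = -1237/57 - 4871/861 = -447568/16359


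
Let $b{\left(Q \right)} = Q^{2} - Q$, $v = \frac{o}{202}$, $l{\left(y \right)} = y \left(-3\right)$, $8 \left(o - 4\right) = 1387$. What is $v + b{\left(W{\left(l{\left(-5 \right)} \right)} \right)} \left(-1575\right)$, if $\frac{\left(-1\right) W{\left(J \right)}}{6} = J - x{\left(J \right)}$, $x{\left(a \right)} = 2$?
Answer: $- \frac{15683520981}{1616} \approx -9.7052 \cdot 10^{6}$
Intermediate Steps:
$o = \frac{1419}{8}$ ($o = 4 + \frac{1}{8} \cdot 1387 = 4 + \frac{1387}{8} = \frac{1419}{8} \approx 177.38$)
$l{\left(y \right)} = - 3 y$
$W{\left(J \right)} = 12 - 6 J$ ($W{\left(J \right)} = - 6 \left(J - 2\right) = - 6 \left(-2 + J\right) = 12 - 6 J$)
$v = \frac{1419}{1616}$ ($v = \frac{1419}{8 \cdot 202} = \frac{1419}{8} \cdot \frac{1}{202} = \frac{1419}{1616} \approx 0.87809$)
$v + b{\left(W{\left(l{\left(-5 \right)} \right)} \right)} \left(-1575\right) = \frac{1419}{1616} + \left(12 - 6 \left(\left(-3\right) \left(-5\right)\right)\right) \left(-1 + \left(12 - 6 \left(\left(-3\right) \left(-5\right)\right)\right)\right) \left(-1575\right) = \frac{1419}{1616} + \left(12 - 90\right) \left(-1 + \left(12 - 90\right)\right) \left(-1575\right) = \frac{1419}{1616} + - 78 \left(-1 - 78\right) \left(-1575\right) = \frac{1419}{1616} + \left(-78\right) \left(-79\right) \left(-1575\right) = \frac{1419}{1616} + 6162 \left(-1575\right) = \frac{1419}{1616} - 9705150 = - \frac{15683520981}{1616}$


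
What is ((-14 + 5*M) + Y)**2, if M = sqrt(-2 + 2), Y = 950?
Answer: 876096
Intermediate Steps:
M = 0 (M = sqrt(0) = 0)
((-14 + 5*M) + Y)**2 = ((-14 + 5*0) + 950)**2 = ((-14 + 0) + 950)**2 = (-14 + 950)**2 = 936**2 = 876096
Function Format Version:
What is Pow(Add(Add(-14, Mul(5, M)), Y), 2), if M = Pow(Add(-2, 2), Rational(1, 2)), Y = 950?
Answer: 876096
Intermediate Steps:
M = 0 (M = Pow(0, Rational(1, 2)) = 0)
Pow(Add(Add(-14, Mul(5, M)), Y), 2) = Pow(Add(Add(-14, Mul(5, 0)), 950), 2) = Pow(Add(Add(-14, 0), 950), 2) = Pow(Add(-14, 950), 2) = Pow(936, 2) = 876096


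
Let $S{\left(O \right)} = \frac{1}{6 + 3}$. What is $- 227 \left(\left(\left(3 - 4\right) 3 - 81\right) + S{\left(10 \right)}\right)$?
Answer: $\frac{171385}{9} \approx 19043.0$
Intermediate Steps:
$S{\left(O \right)} = \frac{1}{9}$
$- 227 \left(\left(\left(3 - 4\right) 3 - 81\right) + S{\left(10 \right)}\right) = - 227 \left(\left(\left(3 - 4\right) 3 - 81\right) + \frac{1}{9}\right) = - 227 \left(\left(\left(-1\right) 3 - 81\right) + \frac{1}{9}\right) = - 227 \left(\left(-3 - 81\right) + \frac{1}{9}\right) = - 227 \left(-84 + \frac{1}{9}\right) = \left(-227\right) \left(- \frac{755}{9}\right) = \frac{171385}{9}$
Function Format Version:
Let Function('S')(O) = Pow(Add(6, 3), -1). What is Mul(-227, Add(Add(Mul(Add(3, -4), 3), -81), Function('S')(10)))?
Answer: Rational(171385, 9) ≈ 19043.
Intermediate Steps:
Function('S')(O) = Rational(1, 9) (Function('S')(O) = Pow(9, -1) = Rational(1, 9))
Mul(-227, Add(Add(Mul(Add(3, -4), 3), -81), Function('S')(10))) = Mul(-227, Add(Add(Mul(Add(3, -4), 3), -81), Rational(1, 9))) = Mul(-227, Add(Add(Mul(-1, 3), -81), Rational(1, 9))) = Mul(-227, Add(Add(-3, -81), Rational(1, 9))) = Mul(-227, Add(-84, Rational(1, 9))) = Mul(-227, Rational(-755, 9)) = Rational(171385, 9)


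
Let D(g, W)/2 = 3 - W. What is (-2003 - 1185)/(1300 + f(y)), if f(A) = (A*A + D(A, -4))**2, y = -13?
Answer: -3188/34789 ≈ -0.091638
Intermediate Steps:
D(g, W) = 6 - 2*W (D(g, W) = 2*(3 - W) = 6 - 2*W)
f(A) = (14 + A**2)**2 (f(A) = (A*A + (6 - 2*(-4)))**2 = (A**2 + (6 + 8))**2 = (A**2 + 14)**2 = (14 + A**2)**2)
(-2003 - 1185)/(1300 + f(y)) = (-2003 - 1185)/(1300 + (14 + (-13)**2)**2) = -3188/(1300 + (14 + 169)**2) = -3188/(1300 + 183**2) = -3188/(1300 + 33489) = -3188/34789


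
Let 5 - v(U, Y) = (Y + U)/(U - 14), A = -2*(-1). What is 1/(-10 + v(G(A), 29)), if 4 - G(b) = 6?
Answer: -16/53 ≈ -0.30189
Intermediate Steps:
A = 2
G(b) = -2 (G(b) = 4 - 1*6 = 4 - 6 = -2)
v(U, Y) = 5 - (U + Y)/(-14 + U) (v(U, Y) = 5 - (Y + U)/(U - 14) = 5 - (U + Y)/(-14 + U))
1/(-10 + v(G(A), 29)) = 1/(-10 + (-70 - 1*29 + 4*(-2))/(-14 - 2)) = 1/(-10 + (-70 - 29 - 8)/(-16)) = 1/(-10 - 1/16*(-107)) = 1/(-10 + 107/16) = 1/(-53/16) = -16/53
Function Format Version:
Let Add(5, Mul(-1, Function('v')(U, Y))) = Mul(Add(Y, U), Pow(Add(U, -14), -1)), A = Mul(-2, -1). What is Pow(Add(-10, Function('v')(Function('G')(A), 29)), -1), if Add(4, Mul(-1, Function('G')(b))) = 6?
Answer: Rational(-16, 53) ≈ -0.30189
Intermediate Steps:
A = 2
Function('G')(b) = -2 (Function('G')(b) = Add(4, Mul(-1, 6)) = Add(4, -6) = -2)
Function('v')(U, Y) = Add(5, Mul(-1, Pow(Add(-14, U), -1), Add(U, Y))) (Function('v')(U, Y) = Add(5, Mul(-1, Mul(Add(Y, U), Pow(Add(U, -14), -1)))) = Add(5, Mul(-1, Mul(Add(U, Y), Pow(Add(-14, U), -1)))) = Add(5, Mul(-1, Mul(Pow(Add(-14, U), -1), Add(U, Y)))) = Add(5, Mul(-1, Pow(Add(-14, U), -1), Add(U, Y))))
Pow(Add(-10, Function('v')(Function('G')(A), 29)), -1) = Pow(Add(-10, Mul(Pow(Add(-14, -2), -1), Add(-70, Mul(-1, 29), Mul(4, -2)))), -1) = Pow(Add(-10, Mul(Pow(-16, -1), Add(-70, -29, -8))), -1) = Pow(Add(-10, Mul(Rational(-1, 16), -107)), -1) = Pow(Add(-10, Rational(107, 16)), -1) = Pow(Rational(-53, 16), -1) = Rational(-16, 53)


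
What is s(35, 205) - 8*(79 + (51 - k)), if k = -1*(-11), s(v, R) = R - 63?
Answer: -810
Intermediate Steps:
s(v, R) = -63 + R
k = 11
s(35, 205) - 8*(79 + (51 - k)) = (-63 + 205) - 8*(79 + (51 - 1*11)) = 142 - 8*(79 + (51 - 11)) = 142 - 8*(79 + 40) = 142 - 8*119 = 142 - 952 = -810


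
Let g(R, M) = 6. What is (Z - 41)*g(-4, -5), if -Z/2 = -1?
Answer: -234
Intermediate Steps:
Z = 2 (Z = -2*(-1) = 2)
(Z - 41)*g(-4, -5) = (2 - 41)*6 = -39*6 = -234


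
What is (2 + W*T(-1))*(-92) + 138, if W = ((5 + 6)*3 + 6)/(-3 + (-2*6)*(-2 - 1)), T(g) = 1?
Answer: -1702/11 ≈ -154.73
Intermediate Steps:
W = 13/11 (W = (11*3 + 6)/(-3 - 12*(-3)) = (33 + 6)/(-3 + 36) = 39/33 = 39*(1/33) = 13/11 ≈ 1.1818)
(2 + W*T(-1))*(-92) + 138 = (2 + (13/11)*1)*(-92) + 138 = (2 + 13/11)*(-92) + 138 = (35/11)*(-92) + 138 = -3220/11 + 138 = -1702/11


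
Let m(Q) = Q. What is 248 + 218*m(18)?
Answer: 4172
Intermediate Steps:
248 + 218*m(18) = 248 + 218*18 = 248 + 3924 = 4172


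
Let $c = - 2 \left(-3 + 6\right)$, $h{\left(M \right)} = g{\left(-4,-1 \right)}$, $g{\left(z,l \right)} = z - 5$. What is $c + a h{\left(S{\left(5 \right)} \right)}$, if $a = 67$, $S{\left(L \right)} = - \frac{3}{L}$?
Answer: $-609$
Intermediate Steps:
$g{\left(z,l \right)} = -5 + z$
$h{\left(M \right)} = -9$ ($h{\left(M \right)} = -5 - 4 = -9$)
$c = -6$ ($c = \left(-2\right) 3 = -6$)
$c + a h{\left(S{\left(5 \right)} \right)} = -6 + 67 \left(-9\right) = -6 - 603 = -609$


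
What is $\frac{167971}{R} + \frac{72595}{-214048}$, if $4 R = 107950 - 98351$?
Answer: $\frac{143118587027}{2054646752} \approx 69.656$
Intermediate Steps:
$R = \frac{9599}{4}$ ($R = \frac{107950 - 98351}{4} = \frac{1}{4} \cdot 9599 = \frac{9599}{4} \approx 2399.8$)
$\frac{167971}{R} + \frac{72595}{-214048} = \frac{167971}{\frac{9599}{4}} + \frac{72595}{-214048} = 167971 \cdot \frac{4}{9599} + 72595 \left(- \frac{1}{214048}\right) = \frac{671884}{9599} - \frac{72595}{214048} = \frac{143118587027}{2054646752}$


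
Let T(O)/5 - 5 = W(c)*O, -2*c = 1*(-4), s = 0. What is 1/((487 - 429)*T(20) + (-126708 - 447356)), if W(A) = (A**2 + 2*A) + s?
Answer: -1/526214 ≈ -1.9004e-6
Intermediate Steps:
c = 2 (c = -(-4)/2 = -1/2*(-4) = 2)
W(A) = A**2 + 2*A (W(A) = (A**2 + 2*A) + 0 = A**2 + 2*A)
T(O) = 25 + 40*O (T(O) = 25 + 5*((2*(2 + 2))*O) = 25 + 5*((2*4)*O) = 25 + 5*(8*O) = 25 + 40*O)
1/((487 - 429)*T(20) + (-126708 - 447356)) = 1/((487 - 429)*(25 + 40*20) + (-126708 - 447356)) = 1/(58*(25 + 800) - 574064) = 1/(58*825 - 574064) = 1/(47850 - 574064) = 1/(-526214) = -1/526214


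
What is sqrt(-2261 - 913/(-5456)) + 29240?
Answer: 29240 + 3*I*sqrt(3862507)/124 ≈ 29240.0 + 47.548*I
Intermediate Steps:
sqrt(-2261 - 913/(-5456)) + 29240 = sqrt(-2261 - 913*(-1/5456)) + 29240 = sqrt(-2261 + 83/496) + 29240 = sqrt(-1121373/496) + 29240 = 3*I*sqrt(3862507)/124 + 29240 = 29240 + 3*I*sqrt(3862507)/124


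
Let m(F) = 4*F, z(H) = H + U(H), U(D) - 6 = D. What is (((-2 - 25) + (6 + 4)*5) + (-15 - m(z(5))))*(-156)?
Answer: 8736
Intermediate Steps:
U(D) = 6 + D
z(H) = 6 + 2*H (z(H) = H + (6 + H) = 6 + 2*H)
(((-2 - 25) + (6 + 4)*5) + (-15 - m(z(5))))*(-156) = (((-2 - 25) + (6 + 4)*5) + (-15 - 4*(6 + 2*5)))*(-156) = ((-27 + 10*5) + (-15 - 4*(6 + 10)))*(-156) = ((-27 + 50) + (-15 - 4*16))*(-156) = (23 + (-15 - 1*64))*(-156) = (23 + (-15 - 64))*(-156) = (23 - 79)*(-156) = -56*(-156) = 8736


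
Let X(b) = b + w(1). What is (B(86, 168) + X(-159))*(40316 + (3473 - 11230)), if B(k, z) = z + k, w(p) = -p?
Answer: 3060546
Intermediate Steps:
B(k, z) = k + z
X(b) = -1 + b (X(b) = b - 1*1 = b - 1 = -1 + b)
(B(86, 168) + X(-159))*(40316 + (3473 - 11230)) = ((86 + 168) + (-1 - 159))*(40316 + (3473 - 11230)) = (254 - 160)*(40316 - 7757) = 94*32559 = 3060546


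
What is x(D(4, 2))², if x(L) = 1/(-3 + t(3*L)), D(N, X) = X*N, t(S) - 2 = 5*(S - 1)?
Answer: 1/12996 ≈ 7.6947e-5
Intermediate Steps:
t(S) = -3 + 5*S (t(S) = 2 + 5*(S - 1) = 2 + 5*(-1 + S) = 2 + (-5 + 5*S) = -3 + 5*S)
D(N, X) = N*X
x(L) = 1/(-6 + 15*L) (x(L) = 1/(-3 + (-3 + 5*(3*L))) = 1/(-3 + (-3 + 15*L)) = 1/(-6 + 15*L))
x(D(4, 2))² = (1/(3*(-2 + 5*(4*2))))² = (1/(3*(-2 + 5*8)))² = (1/(3*(-2 + 40)))² = ((⅓)/38)² = ((⅓)*(1/38))² = (1/114)² = 1/12996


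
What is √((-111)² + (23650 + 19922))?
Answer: √55893 ≈ 236.42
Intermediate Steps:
√((-111)² + (23650 + 19922)) = √(12321 + 43572) = √55893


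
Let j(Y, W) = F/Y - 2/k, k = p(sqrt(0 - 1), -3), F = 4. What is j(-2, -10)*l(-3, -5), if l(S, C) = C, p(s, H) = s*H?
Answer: 10 + 10*I/3 ≈ 10.0 + 3.3333*I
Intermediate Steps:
p(s, H) = H*s
k = -3*I (k = -3*sqrt(0 - 1) = -3*I ≈ -3.0*I)
j(Y, W) = 4/Y - 2*I/3
j(-2, -10)*l(-3, -5) = (4/(-2) - 2*I/3)*(-5) = (4*(-1/2) - 2*I/3)*(-5) = (-2 - 2*I/3)*(-5) = 10 + 10*I/3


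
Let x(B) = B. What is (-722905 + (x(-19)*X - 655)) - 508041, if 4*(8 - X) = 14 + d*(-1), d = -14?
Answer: -1231620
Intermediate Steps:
X = 1 (X = 8 - (14 - 14*(-1))/4 = 8 - (14 + 14)/4 = 8 - ¼*28 = 8 - 7 = 1)
(-722905 + (x(-19)*X - 655)) - 508041 = (-722905 + (-19*1 - 655)) - 508041 = (-722905 + (-19 - 655)) - 508041 = (-722905 - 674) - 508041 = -723579 - 508041 = -1231620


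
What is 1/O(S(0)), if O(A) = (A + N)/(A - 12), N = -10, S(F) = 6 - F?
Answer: 3/2 ≈ 1.5000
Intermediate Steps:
O(A) = (-10 + A)/(-12 + A) (O(A) = (A - 10)/(A - 12) = (-10 + A)/(-12 + A))
1/O(S(0)) = 1/((-10 + (6 - 1*0))/(-12 + (6 - 1*0))) = 1/((-10 + (6 + 0))/(-12 + (6 + 0))) = 1/((-10 + 6)/(-12 + 6)) = 1/(-4/(-6)) = 1/(-⅙*(-4)) = 1/(⅔) = 3/2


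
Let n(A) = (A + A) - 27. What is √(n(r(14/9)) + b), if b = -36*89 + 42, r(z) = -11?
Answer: 13*I*√19 ≈ 56.666*I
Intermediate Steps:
n(A) = -27 + 2*A (n(A) = 2*A - 27 = -27 + 2*A)
b = -3162 (b = -3204 + 42 = -3162)
√(n(r(14/9)) + b) = √((-27 + 2*(-11)) - 3162) = √((-27 - 22) - 3162) = √(-49 - 3162) = √(-3211) = 13*I*√19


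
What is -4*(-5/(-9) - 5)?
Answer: 160/9 ≈ 17.778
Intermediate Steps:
-4*(-5/(-9) - 5) = -4*(-5*(-1/9) - 5) = -4*(5/9 - 5) = -4*(-40/9) = 160/9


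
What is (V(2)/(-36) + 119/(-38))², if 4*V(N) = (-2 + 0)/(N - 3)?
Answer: 18515809/1871424 ≈ 9.8940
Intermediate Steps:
V(N) = -1/(2*(-3 + N)) (V(N) = ((-2 + 0)/(N - 3))/4 = (-2/(-3 + N))/4 = -1/(2*(-3 + N)))
(V(2)/(-36) + 119/(-38))² = (-1/(-6 + 2*2)/(-36) + 119/(-38))² = (-1/(-6 + 4)*(-1/36) + 119*(-1/38))² = (-1/(-2)*(-1/36) - 119/38)² = (-1*(-½)*(-1/36) - 119/38)² = ((½)*(-1/36) - 119/38)² = (-1/72 - 119/38)² = (-4303/1368)² = 18515809/1871424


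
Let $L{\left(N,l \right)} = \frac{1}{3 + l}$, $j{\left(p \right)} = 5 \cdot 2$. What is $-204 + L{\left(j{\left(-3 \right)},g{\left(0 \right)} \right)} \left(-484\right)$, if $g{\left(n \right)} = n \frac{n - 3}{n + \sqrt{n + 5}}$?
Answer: $- \frac{1096}{3} \approx -365.33$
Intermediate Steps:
$j{\left(p \right)} = 10$
$g{\left(n \right)} = \frac{n \left(-3 + n\right)}{n + \sqrt{5 + n}}$ ($g{\left(n \right)} = n \frac{-3 + n}{n + \sqrt{5 + n}} = \frac{n \left(-3 + n\right)}{n + \sqrt{5 + n}}$)
$-204 + L{\left(j{\left(-3 \right)},g{\left(0 \right)} \right)} \left(-484\right) = -204 + \frac{1}{3 + \frac{0 \left(-3 + 0\right)}{0 + \sqrt{5 + 0}}} \left(-484\right) = -204 + \frac{1}{3 + 0 \frac{1}{0 + \sqrt{5}} \left(-3\right)} \left(-484\right) = -204 + \frac{1}{3 + 0 \frac{1}{\sqrt{5}} \left(-3\right)} \left(-484\right) = -204 + \frac{1}{3 + 0 \frac{\sqrt{5}}{5} \left(-3\right)} \left(-484\right) = -204 + \frac{1}{3 + 0} \left(-484\right) = -204 + \frac{1}{3} \left(-484\right) = -204 - \frac{484}{3} = - \frac{1096}{3}$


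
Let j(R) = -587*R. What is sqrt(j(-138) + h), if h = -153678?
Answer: 4*I*sqrt(4542) ≈ 269.58*I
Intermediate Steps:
sqrt(j(-138) + h) = sqrt(-587*(-138) - 153678) = sqrt(81006 - 153678) = sqrt(-72672) = 4*I*sqrt(4542)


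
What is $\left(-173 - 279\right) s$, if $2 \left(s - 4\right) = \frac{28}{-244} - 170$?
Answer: $\frac{2234914}{61} \approx 36638.0$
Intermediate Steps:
$s = - \frac{9889}{122}$ ($s = 4 + \frac{\frac{28}{-244} - 170}{2} = 4 + \frac{28 \left(- \frac{1}{244}\right) - 170}{2} = 4 + \frac{- \frac{7}{61} - 170}{2} = 4 + \frac{1}{2} \left(- \frac{10377}{61}\right) = 4 - \frac{10377}{122} = - \frac{9889}{122} \approx -81.057$)
$\left(-173 - 279\right) s = \left(-173 - 279\right) \left(- \frac{9889}{122}\right) = \left(-452\right) \left(- \frac{9889}{122}\right) = \frac{2234914}{61}$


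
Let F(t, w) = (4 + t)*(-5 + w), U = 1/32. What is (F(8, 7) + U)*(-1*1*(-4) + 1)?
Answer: 3845/32 ≈ 120.16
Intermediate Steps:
U = 1/32 ≈ 0.031250
F(t, w) = (-5 + w)*(4 + t)
(F(8, 7) + U)*(-1*1*(-4) + 1) = ((-20 - 5*8 + 4*7 + 8*7) + 1/32)*(-1*1*(-4) + 1) = ((-20 - 40 + 28 + 56) + 1/32)*(-1*(-4) + 1) = (24 + 1/32)*(4 + 1) = (769/32)*5 = 3845/32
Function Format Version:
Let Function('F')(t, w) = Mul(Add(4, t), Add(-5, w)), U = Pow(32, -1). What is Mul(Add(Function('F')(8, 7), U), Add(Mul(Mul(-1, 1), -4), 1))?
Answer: Rational(3845, 32) ≈ 120.16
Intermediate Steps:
U = Rational(1, 32) ≈ 0.031250
Function('F')(t, w) = Mul(Add(-5, w), Add(4, t))
Mul(Add(Function('F')(8, 7), U), Add(Mul(Mul(-1, 1), -4), 1)) = Mul(Add(Add(-20, Mul(-5, 8), Mul(4, 7), Mul(8, 7)), Rational(1, 32)), Add(Mul(Mul(-1, 1), -4), 1)) = Mul(Add(Add(-20, -40, 28, 56), Rational(1, 32)), Add(Mul(-1, -4), 1)) = Mul(Add(24, Rational(1, 32)), Add(4, 1)) = Mul(Rational(769, 32), 5) = Rational(3845, 32)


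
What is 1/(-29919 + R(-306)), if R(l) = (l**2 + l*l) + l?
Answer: 1/157047 ≈ 6.3675e-6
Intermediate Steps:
R(l) = l + 2*l**2 (R(l) = (l**2 + l**2) + l = 2*l**2 + l = l + 2*l**2)
1/(-29919 + R(-306)) = 1/(-29919 - 306*(1 + 2*(-306))) = 1/(-29919 - 306*(1 - 612)) = 1/(-29919 - 306*(-611)) = 1/(-29919 + 186966) = 1/157047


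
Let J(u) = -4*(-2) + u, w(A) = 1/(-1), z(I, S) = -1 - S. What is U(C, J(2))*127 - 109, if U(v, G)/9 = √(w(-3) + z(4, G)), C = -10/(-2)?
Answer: -109 + 2286*I*√3 ≈ -109.0 + 3959.5*I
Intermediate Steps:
C = 5 (C = -10*(-½) = 5)
w(A) = -1
J(u) = 8 + u
U(v, G) = 9*√(-2 - G) (U(v, G) = 9*√(-1 + (-1 - G)) = 9*√(-2 - G))
U(C, J(2))*127 - 109 = (9*√(-2 - (8 + 2)))*127 - 109 = (9*√(-2 - 1*10))*127 - 109 = (9*√(-2 - 10))*127 - 109 = (9*√(-12))*127 - 109 = (9*(2*I*√3))*127 - 109 = (18*I*√3)*127 - 109 = 2286*I*√3 - 109 = -109 + 2286*I*√3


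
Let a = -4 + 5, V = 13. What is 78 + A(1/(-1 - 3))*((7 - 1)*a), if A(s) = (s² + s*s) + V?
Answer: 627/4 ≈ 156.75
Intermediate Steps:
a = 1
A(s) = 13 + 2*s² (A(s) = (s² + s*s) + 13 = (s² + s²) + 13 = 2*s² + 13 = 13 + 2*s²)
78 + A(1/(-1 - 3))*((7 - 1)*a) = 78 + (13 + 2*(1/(-1 - 3))²)*((7 - 1)*1) = 78 + (13 + 2*(1/(-4))²)*(6*1) = 78 + (13 + 2*(-¼)²)*6 = 78 + (13 + 2*(1/16))*6 = 78 + (13 + ⅛)*6 = 78 + (105/8)*6 = 78 + 315/4 = 627/4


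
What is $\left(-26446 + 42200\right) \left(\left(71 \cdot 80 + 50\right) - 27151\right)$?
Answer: $-337466434$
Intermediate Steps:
$\left(-26446 + 42200\right) \left(\left(71 \cdot 80 + 50\right) - 27151\right) = 15754 \left(\left(5680 + 50\right) - 27151\right) = 15754 \left(5730 - 27151\right) = 15754 \left(-21421\right) = -337466434$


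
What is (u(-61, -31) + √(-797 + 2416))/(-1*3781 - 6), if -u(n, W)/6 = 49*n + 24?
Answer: -17790/3787 - √1619/3787 ≈ -4.7083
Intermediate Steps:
u(n, W) = -144 - 294*n (u(n, W) = -6*(49*n + 24) = -6*(24 + 49*n) = -144 - 294*n)
(u(-61, -31) + √(-797 + 2416))/(-1*3781 - 6) = ((-144 - 294*(-61)) + √(-797 + 2416))/(-1*3781 - 6) = ((-144 + 17934) + √1619)/(-3781 - 6) = (17790 + √1619)/(-3787) = (17790 + √1619)*(-1/3787) = -17790/3787 - √1619/3787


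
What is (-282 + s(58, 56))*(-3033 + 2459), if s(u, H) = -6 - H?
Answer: 197456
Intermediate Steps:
(-282 + s(58, 56))*(-3033 + 2459) = (-282 + (-6 - 1*56))*(-3033 + 2459) = (-282 + (-6 - 56))*(-574) = (-282 - 62)*(-574) = -344*(-574) = 197456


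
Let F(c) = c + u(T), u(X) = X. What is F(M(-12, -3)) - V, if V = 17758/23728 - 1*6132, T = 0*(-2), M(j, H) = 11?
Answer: 72871673/11864 ≈ 6142.3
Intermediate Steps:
T = 0
F(c) = c (F(c) = c + 0 = c)
V = -72741169/11864 (V = 17758*(1/23728) - 6132 = 8879/11864 - 6132 = -72741169/11864 ≈ -6131.3)
F(M(-12, -3)) - V = 11 - 1*(-72741169/11864) = 11 + 72741169/11864 = 72871673/11864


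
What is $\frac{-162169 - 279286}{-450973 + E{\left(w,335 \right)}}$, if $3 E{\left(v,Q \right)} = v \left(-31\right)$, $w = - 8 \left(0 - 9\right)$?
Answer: $\frac{63065}{64531} \approx 0.97728$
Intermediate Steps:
$w = 72$ ($w = \left(-8\right) \left(-9\right) = 72$)
$E{\left(v,Q \right)} = - \frac{31 v}{3}$ ($E{\left(v,Q \right)} = \frac{v \left(-31\right)}{3} = \frac{\left(-31\right) v}{3} = - \frac{31 v}{3}$)
$\frac{-162169 - 279286}{-450973 + E{\left(w,335 \right)}} = \frac{-162169 - 279286}{-450973 - 744} = - \frac{441455}{-450973 - 744} = - \frac{441455}{-451717} = \left(-441455\right) \left(- \frac{1}{451717}\right) = \frac{63065}{64531}$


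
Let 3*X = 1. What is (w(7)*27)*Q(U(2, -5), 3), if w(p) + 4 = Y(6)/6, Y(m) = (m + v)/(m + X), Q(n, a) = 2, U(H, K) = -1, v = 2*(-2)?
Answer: -4050/19 ≈ -213.16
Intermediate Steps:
X = 1/3 (X = (1/3)*1 = 1/3 ≈ 0.33333)
v = -4
Y(m) = (-4 + m)/(1/3 + m) (Y(m) = (m - 4)/(m + 1/3) = (-4 + m)/(1/3 + m))
w(p) = -75/19 (w(p) = -4 + (3*(-4 + 6)/(1 + 3*6))/6 = -4 + (3*2/(1 + 18))*(1/6) = -4 + (3*2/19)*(1/6) = -4 + (3*(1/19)*2)*(1/6) = -4 + (6/19)*(1/6) = -4 + 1/19 = -75/19)
(w(7)*27)*Q(U(2, -5), 3) = -75/19*27*2 = -2025/19*2 = -4050/19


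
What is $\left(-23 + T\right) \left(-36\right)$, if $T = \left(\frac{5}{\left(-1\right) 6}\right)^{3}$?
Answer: $\frac{5093}{6} \approx 848.83$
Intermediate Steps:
$T = - \frac{125}{216}$ ($T = \left(\frac{5}{-6}\right)^{3} = \left(5 \left(- \frac{1}{6}\right)\right)^{3} = \left(- \frac{5}{6}\right)^{3} = - \frac{125}{216} \approx -0.5787$)
$\left(-23 + T\right) \left(-36\right) = \left(-23 - \frac{125}{216}\right) \left(-36\right) = \left(- \frac{5093}{216}\right) \left(-36\right) = \frac{5093}{6}$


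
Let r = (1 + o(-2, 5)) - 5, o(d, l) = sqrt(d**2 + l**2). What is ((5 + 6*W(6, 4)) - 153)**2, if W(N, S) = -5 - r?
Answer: 24760 + 1848*sqrt(29) ≈ 34712.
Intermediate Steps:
r = -4 + sqrt(29) (r = (1 + sqrt((-2)**2 + 5**2)) - 5 = (1 + sqrt(4 + 25)) - 5 = (1 + sqrt(29)) - 5 = -4 + sqrt(29) ≈ 1.3852)
W(N, S) = -1 - sqrt(29) (W(N, S) = -5 - (-4 + sqrt(29)) = -5 + (4 - sqrt(29)) = -1 - sqrt(29))
((5 + 6*W(6, 4)) - 153)**2 = ((5 + 6*(-1 - sqrt(29))) - 153)**2 = ((5 + (-6 - 6*sqrt(29))) - 153)**2 = ((-1 - 6*sqrt(29)) - 153)**2 = (-154 - 6*sqrt(29))**2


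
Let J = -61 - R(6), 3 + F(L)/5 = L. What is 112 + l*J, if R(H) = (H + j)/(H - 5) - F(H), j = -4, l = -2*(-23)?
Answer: -2096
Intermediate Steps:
l = 46
F(L) = -15 + 5*L
R(H) = 15 - 5*H + (-4 + H)/(-5 + H) (R(H) = (H - 4)/(H - 5) - (-15 + 5*H) = (-4 + H)/(-5 + H) + (15 - 5*H) = 15 - 5*H + (-4 + H)/(-5 + H))
J = -48 (J = -61 - (-79 - 5*6**2 + 41*6)/(-5 + 6) = -61 - (-79 - 5*36 + 246)/1 = -61 - (-79 - 180 + 246) = -61 - (-13) = -61 - 1*(-13) = -61 + 13 = -48)
112 + l*J = 112 + 46*(-48) = 112 - 2208 = -2096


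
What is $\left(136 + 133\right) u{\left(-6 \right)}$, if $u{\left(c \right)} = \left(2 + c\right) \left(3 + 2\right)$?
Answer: $-5380$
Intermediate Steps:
$u{\left(c \right)} = 10 + 5 c$ ($u{\left(c \right)} = \left(2 + c\right) 5 = 10 + 5 c$)
$\left(136 + 133\right) u{\left(-6 \right)} = \left(136 + 133\right) \left(10 + 5 \left(-6\right)\right) = 269 \left(10 - 30\right) = 269 \left(-20\right) = -5380$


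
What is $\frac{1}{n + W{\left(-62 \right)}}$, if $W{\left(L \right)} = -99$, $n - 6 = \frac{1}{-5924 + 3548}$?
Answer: $- \frac{2376}{220969} \approx -0.010753$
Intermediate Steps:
$n = \frac{14255}{2376}$ ($n = 6 + \frac{1}{-5924 + 3548} = 6 + \frac{1}{-2376} = 6 - \frac{1}{2376} = \frac{14255}{2376} \approx 5.9996$)
$\frac{1}{n + W{\left(-62 \right)}} = \frac{1}{\frac{14255}{2376} - 99} = \frac{1}{- \frac{220969}{2376}} = - \frac{2376}{220969}$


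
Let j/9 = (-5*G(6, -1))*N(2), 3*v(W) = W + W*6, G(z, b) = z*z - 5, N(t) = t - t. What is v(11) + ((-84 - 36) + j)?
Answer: -283/3 ≈ -94.333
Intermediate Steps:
N(t) = 0
G(z, b) = -5 + z² (G(z, b) = z² - 5 = -5 + z²)
v(W) = 7*W/3 (v(W) = (W + W*6)/3 = (W + 6*W)/3 = (7*W)/3 = 7*W/3)
j = 0 (j = 9*(-5*(-5 + 6²)*0) = 9*(-5*(-5 + 36)*0) = 9*(-5*31*0) = 9*(-155*0) = 9*0 = 0)
v(11) + ((-84 - 36) + j) = (7/3)*11 + ((-84 - 36) + 0) = 77/3 + (-120 + 0) = 77/3 - 120 = -283/3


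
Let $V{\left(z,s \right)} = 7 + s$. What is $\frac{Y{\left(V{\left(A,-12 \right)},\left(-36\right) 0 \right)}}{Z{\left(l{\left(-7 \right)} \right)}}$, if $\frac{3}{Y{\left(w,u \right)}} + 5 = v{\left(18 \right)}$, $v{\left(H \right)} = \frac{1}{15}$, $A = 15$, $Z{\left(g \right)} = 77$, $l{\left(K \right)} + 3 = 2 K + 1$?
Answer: $- \frac{45}{5698} \approx -0.0078975$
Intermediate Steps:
$l{\left(K \right)} = -2 + 2 K$ ($l{\left(K \right)} = -3 + \left(2 K + 1\right) = -3 + \left(1 + 2 K\right) = -2 + 2 K$)
$v{\left(H \right)} = \frac{1}{15}$
$Y{\left(w,u \right)} = - \frac{45}{74}$ ($Y{\left(w,u \right)} = \frac{3}{-5 + \frac{1}{15}} = \frac{3}{- \frac{74}{15}} = 3 \left(- \frac{15}{74}\right) = - \frac{45}{74}$)
$\frac{Y{\left(V{\left(A,-12 \right)},\left(-36\right) 0 \right)}}{Z{\left(l{\left(-7 \right)} \right)}} = - \frac{45}{74 \cdot 77} = \left(- \frac{45}{74}\right) \frac{1}{77} = - \frac{45}{5698}$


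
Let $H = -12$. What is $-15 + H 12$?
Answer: $-159$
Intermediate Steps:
$-15 + H 12 = -15 - 144 = -159$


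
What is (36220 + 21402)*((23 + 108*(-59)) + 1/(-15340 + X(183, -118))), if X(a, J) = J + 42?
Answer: -59998101405/164 ≈ -3.6584e+8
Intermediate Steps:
X(a, J) = 42 + J
(36220 + 21402)*((23 + 108*(-59)) + 1/(-15340 + X(183, -118))) = (36220 + 21402)*((23 + 108*(-59)) + 1/(-15340 + (42 - 118))) = 57622*((23 - 6372) + 1/(-15340 - 76)) = 57622*(-6349 + 1/(-15416)) = 57622*(-6349 - 1/15416) = 57622*(-97876185/15416) = -59998101405/164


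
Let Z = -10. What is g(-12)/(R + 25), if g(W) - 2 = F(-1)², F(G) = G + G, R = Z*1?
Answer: ⅖ ≈ 0.40000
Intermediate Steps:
R = -10 (R = -10*1 = -10)
F(G) = 2*G
g(W) = 6 (g(W) = 2 + (2*(-1))² = 2 + (-2)² = 2 + 4 = 6)
g(-12)/(R + 25) = 6/(-10 + 25) = 6/15 = 6*(1/15) = ⅖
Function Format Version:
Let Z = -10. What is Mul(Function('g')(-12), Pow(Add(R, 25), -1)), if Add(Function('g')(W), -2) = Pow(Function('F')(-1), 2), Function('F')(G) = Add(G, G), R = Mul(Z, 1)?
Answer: Rational(2, 5) ≈ 0.40000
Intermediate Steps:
R = -10 (R = Mul(-10, 1) = -10)
Function('F')(G) = Mul(2, G)
Function('g')(W) = 6 (Function('g')(W) = Add(2, Pow(Mul(2, -1), 2)) = Add(2, Pow(-2, 2)) = Add(2, 4) = 6)
Mul(Function('g')(-12), Pow(Add(R, 25), -1)) = Mul(6, Pow(Add(-10, 25), -1)) = Mul(6, Pow(15, -1)) = Mul(6, Rational(1, 15)) = Rational(2, 5)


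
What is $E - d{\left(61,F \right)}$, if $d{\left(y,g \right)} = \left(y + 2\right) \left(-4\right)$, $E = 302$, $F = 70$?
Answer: $554$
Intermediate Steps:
$d{\left(y,g \right)} = -8 - 4 y$ ($d{\left(y,g \right)} = \left(2 + y\right) \left(-4\right) = -8 - 4 y$)
$E - d{\left(61,F \right)} = 302 - \left(-8 - 244\right) = 302 - -252 = 302 + 252 = 554$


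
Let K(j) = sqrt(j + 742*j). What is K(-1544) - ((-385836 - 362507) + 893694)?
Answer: -145351 + 2*I*sqrt(286798) ≈ -1.4535e+5 + 1071.1*I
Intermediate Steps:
K(j) = sqrt(743)*sqrt(j) (K(j) = sqrt(743*j) = sqrt(743)*sqrt(j))
K(-1544) - ((-385836 - 362507) + 893694) = sqrt(743)*sqrt(-1544) - ((-385836 - 362507) + 893694) = sqrt(743)*(2*I*sqrt(386)) - (-748343 + 893694) = 2*I*sqrt(286798) - 1*145351 = 2*I*sqrt(286798) - 145351 = -145351 + 2*I*sqrt(286798)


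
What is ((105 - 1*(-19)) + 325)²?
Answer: 201601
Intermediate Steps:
((105 - 1*(-19)) + 325)² = ((105 + 19) + 325)² = (124 + 325)² = 449² = 201601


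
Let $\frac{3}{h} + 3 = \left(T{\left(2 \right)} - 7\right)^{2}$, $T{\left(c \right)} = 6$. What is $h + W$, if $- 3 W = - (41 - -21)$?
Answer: $\frac{115}{6} \approx 19.167$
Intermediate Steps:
$W = \frac{62}{3}$ ($W = - \frac{\left(-1\right) \left(41 - -21\right)}{3} = - \frac{\left(-1\right) \left(41 + 21\right)}{3} = - \frac{\left(-1\right) 62}{3} = \left(- \frac{1}{3}\right) \left(-62\right) = \frac{62}{3} \approx 20.667$)
$h = - \frac{3}{2}$ ($h = \frac{3}{-3 + \left(6 - 7\right)^{2}} = \frac{3}{-3 + \left(-1\right)^{2}} = \frac{3}{-3 + 1} = \frac{3}{-2} = 3 \left(- \frac{1}{2}\right) = - \frac{3}{2} \approx -1.5$)
$h + W = - \frac{3}{2} + \frac{62}{3} = \frac{115}{6}$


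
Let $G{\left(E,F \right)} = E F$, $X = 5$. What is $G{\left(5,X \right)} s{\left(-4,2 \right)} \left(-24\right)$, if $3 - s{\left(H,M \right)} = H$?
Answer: $-4200$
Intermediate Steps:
$s{\left(H,M \right)} = 3 - H$
$G{\left(5,X \right)} s{\left(-4,2 \right)} \left(-24\right) = 5 \cdot 5 \left(3 - -4\right) \left(-24\right) = 25 \left(3 + 4\right) \left(-24\right) = 25 \cdot 7 \left(-24\right) = 175 \left(-24\right) = -4200$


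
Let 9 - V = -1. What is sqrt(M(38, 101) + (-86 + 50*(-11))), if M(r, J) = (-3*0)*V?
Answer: 2*I*sqrt(159) ≈ 25.219*I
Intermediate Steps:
V = 10 (V = 9 - 1*(-1) = 9 + 1 = 10)
M(r, J) = 0 (M(r, J) = -3*0*10 = 0*10 = 0)
sqrt(M(38, 101) + (-86 + 50*(-11))) = sqrt(0 + (-86 + 50*(-11))) = sqrt(0 + (-86 - 550)) = sqrt(0 - 636) = sqrt(-636) = 2*I*sqrt(159)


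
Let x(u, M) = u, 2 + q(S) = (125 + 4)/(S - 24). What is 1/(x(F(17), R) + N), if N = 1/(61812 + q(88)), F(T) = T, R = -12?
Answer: 3955969/67251537 ≈ 0.058823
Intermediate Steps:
q(S) = -2 + 129/(-24 + S) (q(S) = -2 + (125 + 4)/(S - 24) = -2 + 129/(-24 + S))
N = 64/3955969 (N = 1/(61812 + (177 - 2*88)/(-24 + 88)) = 1/(61812 + (177 - 176)/64) = 1/(61812 + (1/64)*1) = 1/(61812 + 1/64) = 1/(3955969/64) = 64/3955969 ≈ 1.6178e-5)
1/(x(F(17), R) + N) = 1/(17 + 64/3955969) = 1/(67251537/3955969) = 3955969/67251537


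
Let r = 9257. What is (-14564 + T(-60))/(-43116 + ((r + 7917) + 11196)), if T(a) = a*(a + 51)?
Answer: 7012/7373 ≈ 0.95104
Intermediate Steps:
T(a) = a*(51 + a)
(-14564 + T(-60))/(-43116 + ((r + 7917) + 11196)) = (-14564 - 60*(51 - 60))/(-43116 + ((9257 + 7917) + 11196)) = (-14564 - 60*(-9))/(-43116 + (17174 + 11196)) = (-14564 + 540)/(-43116 + 28370) = -14024/(-14746) = -14024*(-1/14746) = 7012/7373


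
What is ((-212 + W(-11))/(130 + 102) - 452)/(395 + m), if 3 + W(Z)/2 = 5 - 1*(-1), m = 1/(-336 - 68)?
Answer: -758005/661113 ≈ -1.1466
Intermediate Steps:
m = -1/404 (m = 1/(-404) = -1/404 ≈ -0.0024752)
W(Z) = 6 (W(Z) = -6 + 2*(5 - 1*(-1)) = -6 + 2*(5 + 1) = -6 + 2*6 = -6 + 12 = 6)
((-212 + W(-11))/(130 + 102) - 452)/(395 + m) = ((-212 + 6)/(130 + 102) - 452)/(395 - 1/404) = (-206/232 - 452)/(159579/404) = (-206*1/232 - 452)*(404/159579) = (-103/116 - 452)*(404/159579) = -52535/116*404/159579 = -758005/661113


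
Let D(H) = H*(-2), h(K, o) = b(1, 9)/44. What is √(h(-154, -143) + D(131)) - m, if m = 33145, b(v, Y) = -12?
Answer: -33145 + I*√31735/11 ≈ -33145.0 + 16.195*I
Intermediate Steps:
h(K, o) = -3/11 (h(K, o) = -12/44 = -12*1/44 = -3/11)
D(H) = -2*H
√(h(-154, -143) + D(131)) - m = √(-3/11 - 2*131) - 1*33145 = √(-3/11 - 262) - 33145 = √(-2885/11) - 33145 = I*√31735/11 - 33145 = -33145 + I*√31735/11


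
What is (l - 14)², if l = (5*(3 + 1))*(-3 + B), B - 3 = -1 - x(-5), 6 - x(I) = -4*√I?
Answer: -8284 + 24640*I*√5 ≈ -8284.0 + 55097.0*I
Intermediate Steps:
x(I) = 6 + 4*√I (x(I) = 6 - (-4)*√I = 6 + 4*√I)
B = -4 - 4*I*√5 (B = 3 + (-1 - (6 + 4*√(-5))) = 3 + (-1 - (6 + 4*(I*√5))) = 3 + (-1 - (6 + 4*I*√5)) = 3 + (-1 + (-6 - 4*I*√5)) = 3 + (-7 - 4*I*√5) = -4 - 4*I*√5 ≈ -4.0 - 8.9443*I)
l = -140 - 80*I*√5 (l = (5*(3 + 1))*(-3 + (-4 - 4*I*√5)) = (5*4)*(-7 - 4*I*√5) = 20*(-7 - 4*I*√5) = -140 - 80*I*√5 ≈ -140.0 - 178.89*I)
(l - 14)² = ((-140 - 80*I*√5) - 14)² = (-154 - 80*I*√5)²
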